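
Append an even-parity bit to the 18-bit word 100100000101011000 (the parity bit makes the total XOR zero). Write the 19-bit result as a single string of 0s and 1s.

1001000001010110000

XOR of the 18 data bits: 1⊕0⊕0⊕1⊕0⊕0⊕0⊕0⊕0⊕1⊕0⊕1⊕0⊕1⊕1⊕0⊕0⊕0 = 0
Parity bit = 0 (so all 19 bits XOR to 0).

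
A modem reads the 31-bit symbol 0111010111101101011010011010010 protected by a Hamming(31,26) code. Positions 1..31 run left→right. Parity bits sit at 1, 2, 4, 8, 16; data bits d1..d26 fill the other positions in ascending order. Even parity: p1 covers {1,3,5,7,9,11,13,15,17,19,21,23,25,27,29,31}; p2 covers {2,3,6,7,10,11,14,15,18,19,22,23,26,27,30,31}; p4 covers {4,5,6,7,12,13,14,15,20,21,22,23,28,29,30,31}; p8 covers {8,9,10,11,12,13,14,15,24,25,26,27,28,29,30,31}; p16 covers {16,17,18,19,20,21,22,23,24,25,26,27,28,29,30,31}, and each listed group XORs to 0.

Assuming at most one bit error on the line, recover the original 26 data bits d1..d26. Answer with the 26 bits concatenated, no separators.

s1 (pos 1,3,5,7,9,11,13,15,17,19,21,23,25,27,29,31): 0⊕1⊕0⊕0⊕1⊕1⊕1⊕0⊕0⊕1⊕1⊕0⊕1⊕1⊕0⊕0 = 0
s2 (pos 2,3,6,7,10,11,14,15,18,19,22,23,26,27,30,31): 1⊕1⊕1⊕0⊕1⊕1⊕1⊕0⊕1⊕1⊕0⊕0⊕0⊕1⊕1⊕0 = 0
s4 (pos 4,5,6,7,12,13,14,15,20,21,22,23,28,29,30,31): 1⊕0⊕1⊕0⊕0⊕1⊕1⊕0⊕0⊕1⊕0⊕0⊕0⊕0⊕1⊕0 = 0
s8 (pos 8,9,10,11,12,13,14,15,24,25,26,27,28,29,30,31): 1⊕1⊕1⊕1⊕0⊕1⊕1⊕0⊕1⊕1⊕0⊕1⊕0⊕0⊕1⊕0 = 0
s16 (pos 16,17,18,19,20,21,22,23,24,25,26,27,28,29,30,31): 1⊕0⊕1⊕1⊕0⊕1⊕0⊕0⊕1⊕1⊕0⊕1⊕0⊕0⊕1⊕0 = 0
Syndrome s16…s1 = 00000 → no error.
Read data bits from positions 3,5,6,7,9,10,11,12,13,14,15,17,18,19,20,21,22,23,24,25,26,27,28,29,30,31: 10101110110011010011010010

10101110110011010011010010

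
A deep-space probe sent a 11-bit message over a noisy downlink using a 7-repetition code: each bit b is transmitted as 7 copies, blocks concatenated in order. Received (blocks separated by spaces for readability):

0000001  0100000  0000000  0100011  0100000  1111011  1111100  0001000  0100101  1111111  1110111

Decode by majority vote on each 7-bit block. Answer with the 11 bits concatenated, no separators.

00000110011

Block 1 (0000001): 1 one → 0
Block 2 (0100000): 1 one → 0
Block 3 (0000000): 0 ones → 0
Block 4 (0100011): 3 ones → 0
Block 5 (0100000): 1 one → 0
Block 6 (1111011): 6 ones → 1
Block 7 (1111100): 5 ones → 1
Block 8 (0001000): 1 one → 0
Block 9 (0100101): 3 ones → 0
Block 10 (1111111): 7 ones → 1
Block 11 (1110111): 6 ones → 1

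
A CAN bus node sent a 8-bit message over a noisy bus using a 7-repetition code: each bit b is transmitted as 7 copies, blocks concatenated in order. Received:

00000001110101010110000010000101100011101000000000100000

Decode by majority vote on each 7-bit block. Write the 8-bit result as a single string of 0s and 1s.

Block 1 (0000000): 0 ones → 0
Block 2 (1110101): 5 ones → 1
Block 3 (0101100): 3 ones → 0
Block 4 (0001000): 1 one → 0
Block 5 (0101100): 3 ones → 0
Block 6 (0111010): 4 ones → 1
Block 7 (0000000): 0 ones → 0
Block 8 (0100000): 1 one → 0

01000100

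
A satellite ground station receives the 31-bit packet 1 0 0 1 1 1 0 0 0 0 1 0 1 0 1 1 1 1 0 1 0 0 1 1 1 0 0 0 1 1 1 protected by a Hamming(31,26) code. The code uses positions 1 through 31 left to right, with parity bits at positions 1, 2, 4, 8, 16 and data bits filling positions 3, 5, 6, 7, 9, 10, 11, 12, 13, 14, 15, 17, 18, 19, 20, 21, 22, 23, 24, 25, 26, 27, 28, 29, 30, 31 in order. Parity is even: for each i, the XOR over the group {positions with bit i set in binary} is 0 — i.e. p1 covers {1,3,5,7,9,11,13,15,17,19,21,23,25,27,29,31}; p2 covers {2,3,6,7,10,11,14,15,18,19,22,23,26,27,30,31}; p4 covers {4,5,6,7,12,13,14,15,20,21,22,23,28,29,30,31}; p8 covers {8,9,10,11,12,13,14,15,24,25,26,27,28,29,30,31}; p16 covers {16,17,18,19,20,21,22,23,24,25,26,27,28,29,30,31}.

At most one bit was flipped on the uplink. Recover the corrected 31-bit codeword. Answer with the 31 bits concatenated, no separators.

1101110000101011110100111000111

s1 (pos 1,3,5,7,9,11,13,15,17,19,21,23,25,27,29,31): 1⊕0⊕1⊕0⊕0⊕1⊕1⊕1⊕1⊕0⊕0⊕1⊕1⊕0⊕1⊕1 = 0
s2 (pos 2,3,6,7,10,11,14,15,18,19,22,23,26,27,30,31): 0⊕0⊕1⊕0⊕0⊕1⊕0⊕1⊕1⊕0⊕0⊕1⊕0⊕0⊕1⊕1 = 1
s4 (pos 4,5,6,7,12,13,14,15,20,21,22,23,28,29,30,31): 1⊕1⊕1⊕0⊕0⊕1⊕0⊕1⊕1⊕0⊕0⊕1⊕0⊕1⊕1⊕1 = 0
s8 (pos 8,9,10,11,12,13,14,15,24,25,26,27,28,29,30,31): 0⊕0⊕0⊕1⊕0⊕1⊕0⊕1⊕1⊕1⊕0⊕0⊕0⊕1⊕1⊕1 = 0
s16 (pos 16,17,18,19,20,21,22,23,24,25,26,27,28,29,30,31): 1⊕1⊕1⊕0⊕1⊕0⊕0⊕1⊕1⊕1⊕0⊕0⊕0⊕1⊕1⊕1 = 0
Syndrome s16…s1 = 00010 → error at position 2.
Flip position 2: 1001110000101011110100111000111 → 1101110000101011110100111000111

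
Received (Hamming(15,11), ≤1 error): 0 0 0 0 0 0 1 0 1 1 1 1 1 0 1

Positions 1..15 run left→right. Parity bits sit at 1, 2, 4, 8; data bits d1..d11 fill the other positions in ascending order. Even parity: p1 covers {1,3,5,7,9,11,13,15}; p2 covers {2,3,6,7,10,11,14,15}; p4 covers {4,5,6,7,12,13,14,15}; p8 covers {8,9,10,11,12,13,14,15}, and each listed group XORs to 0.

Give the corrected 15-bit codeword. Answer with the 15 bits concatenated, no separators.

s1 (pos 1,3,5,7,9,11,13,15): 0⊕0⊕0⊕1⊕1⊕1⊕1⊕1 = 1
s2 (pos 2,3,6,7,10,11,14,15): 0⊕0⊕0⊕1⊕1⊕1⊕0⊕1 = 0
s4 (pos 4,5,6,7,12,13,14,15): 0⊕0⊕0⊕1⊕1⊕1⊕0⊕1 = 0
s8 (pos 8,9,10,11,12,13,14,15): 0⊕1⊕1⊕1⊕1⊕1⊕0⊕1 = 0
Syndrome s8…s1 = 0001 → error at position 1.
Flip position 1: 000000101111101 → 100000101111101

100000101111101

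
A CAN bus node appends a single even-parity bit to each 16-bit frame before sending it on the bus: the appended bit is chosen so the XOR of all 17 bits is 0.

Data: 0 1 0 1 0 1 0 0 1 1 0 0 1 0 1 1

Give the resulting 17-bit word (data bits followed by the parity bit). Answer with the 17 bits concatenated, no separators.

01010100110010110

XOR of the 16 data bits: 0⊕1⊕0⊕1⊕0⊕1⊕0⊕0⊕1⊕1⊕0⊕0⊕1⊕0⊕1⊕1 = 0
Parity bit = 0 (so all 17 bits XOR to 0).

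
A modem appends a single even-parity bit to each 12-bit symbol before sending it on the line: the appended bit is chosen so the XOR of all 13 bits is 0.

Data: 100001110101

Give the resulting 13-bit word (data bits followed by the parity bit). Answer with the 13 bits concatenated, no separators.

1000011101010

XOR of the 12 data bits: 1⊕0⊕0⊕0⊕0⊕1⊕1⊕1⊕0⊕1⊕0⊕1 = 0
Parity bit = 0 (so all 13 bits XOR to 0).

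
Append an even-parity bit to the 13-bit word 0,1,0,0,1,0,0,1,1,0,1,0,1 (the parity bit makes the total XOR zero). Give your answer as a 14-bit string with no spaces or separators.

01001001101010

XOR of the 13 data bits: 0⊕1⊕0⊕0⊕1⊕0⊕0⊕1⊕1⊕0⊕1⊕0⊕1 = 0
Parity bit = 0 (so all 14 bits XOR to 0).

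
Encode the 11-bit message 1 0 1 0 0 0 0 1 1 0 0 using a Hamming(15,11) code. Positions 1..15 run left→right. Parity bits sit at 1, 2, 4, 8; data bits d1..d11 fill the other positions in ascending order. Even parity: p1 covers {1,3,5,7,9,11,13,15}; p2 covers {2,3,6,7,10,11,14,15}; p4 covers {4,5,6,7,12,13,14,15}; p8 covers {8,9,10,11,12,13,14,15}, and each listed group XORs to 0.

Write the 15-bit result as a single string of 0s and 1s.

001101000001100

Place data at non-parity positions: p1 p2 1 p4 0 1 0 p8 0 0 0 1 1 0 0
p1 (pos 1,3,5,7,9,11,13,15): XOR of data positions = 1⊕0⊕0⊕0⊕0⊕1⊕0 = 0
p2 (pos 2,3,6,7,10,11,14,15): XOR of data positions = 1⊕1⊕0⊕0⊕0⊕0⊕0 = 0
p4 (pos 4,5,6,7,12,13,14,15): XOR of data positions = 0⊕1⊕0⊕1⊕1⊕0⊕0 = 1
p8 (pos 8,9,10,11,12,13,14,15): XOR of data positions = 0⊕0⊕0⊕1⊕1⊕0⊕0 = 0
Codeword: 001101000001100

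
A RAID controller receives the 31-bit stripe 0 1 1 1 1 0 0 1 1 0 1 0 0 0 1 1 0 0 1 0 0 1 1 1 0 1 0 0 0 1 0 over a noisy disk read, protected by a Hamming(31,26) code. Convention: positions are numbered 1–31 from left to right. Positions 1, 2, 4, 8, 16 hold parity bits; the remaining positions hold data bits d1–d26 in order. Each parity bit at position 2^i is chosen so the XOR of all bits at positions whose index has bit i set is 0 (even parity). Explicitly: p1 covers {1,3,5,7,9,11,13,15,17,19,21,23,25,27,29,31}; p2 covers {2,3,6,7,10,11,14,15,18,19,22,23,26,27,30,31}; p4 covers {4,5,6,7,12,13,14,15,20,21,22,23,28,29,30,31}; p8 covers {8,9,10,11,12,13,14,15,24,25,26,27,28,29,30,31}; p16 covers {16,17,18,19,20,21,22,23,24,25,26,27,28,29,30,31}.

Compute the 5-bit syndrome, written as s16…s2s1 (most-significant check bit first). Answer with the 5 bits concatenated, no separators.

s1 (pos 1,3,5,7,9,11,13,15,17,19,21,23,25,27,29,31): 0⊕1⊕1⊕0⊕1⊕1⊕0⊕1⊕0⊕1⊕0⊕1⊕0⊕0⊕0⊕0 = 1
s2 (pos 2,3,6,7,10,11,14,15,18,19,22,23,26,27,30,31): 1⊕1⊕0⊕0⊕0⊕1⊕0⊕1⊕0⊕1⊕1⊕1⊕1⊕0⊕1⊕0 = 1
s4 (pos 4,5,6,7,12,13,14,15,20,21,22,23,28,29,30,31): 1⊕1⊕0⊕0⊕0⊕0⊕0⊕1⊕0⊕0⊕1⊕1⊕0⊕0⊕1⊕0 = 0
s8 (pos 8,9,10,11,12,13,14,15,24,25,26,27,28,29,30,31): 1⊕1⊕0⊕1⊕0⊕0⊕0⊕1⊕1⊕0⊕1⊕0⊕0⊕0⊕1⊕0 = 1
s16 (pos 16,17,18,19,20,21,22,23,24,25,26,27,28,29,30,31): 1⊕0⊕0⊕1⊕0⊕0⊕1⊕1⊕1⊕0⊕1⊕0⊕0⊕0⊕1⊕0 = 1
Syndrome s16…s1 = 11011 → error at position 27.

11011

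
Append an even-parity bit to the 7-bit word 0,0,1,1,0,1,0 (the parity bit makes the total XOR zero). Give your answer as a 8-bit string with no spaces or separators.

XOR of the 7 data bits: 0⊕0⊕1⊕1⊕0⊕1⊕0 = 1
Parity bit = 1 (so all 8 bits XOR to 0).

00110101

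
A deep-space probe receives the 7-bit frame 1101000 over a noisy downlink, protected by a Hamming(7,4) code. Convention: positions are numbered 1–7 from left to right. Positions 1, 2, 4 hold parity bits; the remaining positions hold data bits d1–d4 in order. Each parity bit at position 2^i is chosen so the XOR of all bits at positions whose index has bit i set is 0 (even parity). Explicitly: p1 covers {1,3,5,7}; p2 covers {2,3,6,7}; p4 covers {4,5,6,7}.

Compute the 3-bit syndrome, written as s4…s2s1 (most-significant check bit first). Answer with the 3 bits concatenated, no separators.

111

s1 (pos 1,3,5,7): 1⊕0⊕0⊕0 = 1
s2 (pos 2,3,6,7): 1⊕0⊕0⊕0 = 1
s4 (pos 4,5,6,7): 1⊕0⊕0⊕0 = 1
Syndrome s4…s1 = 111 → error at position 7.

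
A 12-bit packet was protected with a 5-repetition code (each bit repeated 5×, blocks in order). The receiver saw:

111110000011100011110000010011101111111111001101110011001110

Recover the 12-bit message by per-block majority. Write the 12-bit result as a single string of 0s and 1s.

101101111101

Block 1 (11111): 5 ones → 1
Block 2 (00000): 0 ones → 0
Block 3 (11100): 3 ones → 1
Block 4 (01111): 4 ones → 1
Block 5 (00000): 0 ones → 0
Block 6 (10011): 3 ones → 1
Block 7 (10111): 4 ones → 1
Block 8 (11111): 5 ones → 1
Block 9 (11001): 3 ones → 1
Block 10 (10111): 4 ones → 1
Block 11 (00110): 2 ones → 0
Block 12 (01110): 3 ones → 1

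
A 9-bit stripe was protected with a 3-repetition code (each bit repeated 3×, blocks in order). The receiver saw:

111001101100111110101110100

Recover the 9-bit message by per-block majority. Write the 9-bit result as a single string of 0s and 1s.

Block 1 (111): 3 ones → 1
Block 2 (001): 1 one → 0
Block 3 (101): 2 ones → 1
Block 4 (100): 1 one → 0
Block 5 (111): 3 ones → 1
Block 6 (110): 2 ones → 1
Block 7 (101): 2 ones → 1
Block 8 (110): 2 ones → 1
Block 9 (100): 1 one → 0

101011110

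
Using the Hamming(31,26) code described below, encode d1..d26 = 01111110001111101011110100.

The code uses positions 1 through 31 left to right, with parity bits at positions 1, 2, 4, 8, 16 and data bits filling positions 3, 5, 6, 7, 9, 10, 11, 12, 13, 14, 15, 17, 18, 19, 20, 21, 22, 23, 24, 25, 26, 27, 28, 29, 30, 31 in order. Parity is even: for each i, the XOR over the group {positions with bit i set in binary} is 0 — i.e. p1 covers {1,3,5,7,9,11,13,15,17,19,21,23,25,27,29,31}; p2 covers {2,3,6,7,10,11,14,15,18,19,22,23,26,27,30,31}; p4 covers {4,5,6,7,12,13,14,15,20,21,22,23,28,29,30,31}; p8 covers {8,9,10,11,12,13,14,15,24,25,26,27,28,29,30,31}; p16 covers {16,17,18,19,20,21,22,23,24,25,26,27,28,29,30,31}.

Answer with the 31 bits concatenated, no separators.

Place data at non-parity positions: p1 p2 0 p4 1 1 1 p8 1 1 1 0 0 0 1 p16 1 1 1 1 0 1 0 1 1 1 1 0 1 0 0
p1 (pos 1,3,5,7,9,11,13,15,17,19,21,23,25,27,29,31): XOR of data positions = 0⊕1⊕1⊕1⊕1⊕0⊕1⊕1⊕1⊕0⊕0⊕1⊕1⊕1⊕0 = 0
p2 (pos 2,3,6,7,10,11,14,15,18,19,22,23,26,27,30,31): XOR of data positions = 0⊕1⊕1⊕1⊕1⊕0⊕1⊕1⊕1⊕1⊕0⊕1⊕1⊕0⊕0 = 0
p4 (pos 4,5,6,7,12,13,14,15,20,21,22,23,28,29,30,31): XOR of data positions = 1⊕1⊕1⊕0⊕0⊕0⊕1⊕1⊕0⊕1⊕0⊕0⊕1⊕0⊕0 = 1
p8 (pos 8,9,10,11,12,13,14,15,24,25,26,27,28,29,30,31): XOR of data positions = 1⊕1⊕1⊕0⊕0⊕0⊕1⊕1⊕1⊕1⊕1⊕0⊕1⊕0⊕0 = 1
p16 (pos 16,17,18,19,20,21,22,23,24,25,26,27,28,29,30,31): XOR of data positions = 1⊕1⊕1⊕1⊕0⊕1⊕0⊕1⊕1⊕1⊕1⊕0⊕1⊕0⊕0 = 0
Codeword: 0001111111100010111101011110100

0001111111100010111101011110100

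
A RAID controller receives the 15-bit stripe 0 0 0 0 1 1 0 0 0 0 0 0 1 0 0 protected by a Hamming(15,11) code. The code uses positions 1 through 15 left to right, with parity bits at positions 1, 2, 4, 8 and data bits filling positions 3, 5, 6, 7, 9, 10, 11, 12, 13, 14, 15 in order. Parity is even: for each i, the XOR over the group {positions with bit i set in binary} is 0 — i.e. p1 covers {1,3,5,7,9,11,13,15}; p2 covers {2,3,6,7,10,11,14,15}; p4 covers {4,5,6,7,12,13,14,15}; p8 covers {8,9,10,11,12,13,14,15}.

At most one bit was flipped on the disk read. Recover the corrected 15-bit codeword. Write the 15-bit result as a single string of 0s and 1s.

000011000000110

s1 (pos 1,3,5,7,9,11,13,15): 0⊕0⊕1⊕0⊕0⊕0⊕1⊕0 = 0
s2 (pos 2,3,6,7,10,11,14,15): 0⊕0⊕1⊕0⊕0⊕0⊕0⊕0 = 1
s4 (pos 4,5,6,7,12,13,14,15): 0⊕1⊕1⊕0⊕0⊕1⊕0⊕0 = 1
s8 (pos 8,9,10,11,12,13,14,15): 0⊕0⊕0⊕0⊕0⊕1⊕0⊕0 = 1
Syndrome s8…s1 = 1110 → error at position 14.
Flip position 14: 000011000000100 → 000011000000110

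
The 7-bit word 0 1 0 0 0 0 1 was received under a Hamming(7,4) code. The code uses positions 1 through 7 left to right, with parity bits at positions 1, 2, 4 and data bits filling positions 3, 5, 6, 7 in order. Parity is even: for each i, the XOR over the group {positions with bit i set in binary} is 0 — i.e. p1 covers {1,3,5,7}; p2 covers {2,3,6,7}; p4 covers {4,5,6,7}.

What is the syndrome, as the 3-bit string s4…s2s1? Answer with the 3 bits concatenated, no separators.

s1 (pos 1,3,5,7): 0⊕0⊕0⊕1 = 1
s2 (pos 2,3,6,7): 1⊕0⊕0⊕1 = 0
s4 (pos 4,5,6,7): 0⊕0⊕0⊕1 = 1
Syndrome s4…s1 = 101 → error at position 5.

101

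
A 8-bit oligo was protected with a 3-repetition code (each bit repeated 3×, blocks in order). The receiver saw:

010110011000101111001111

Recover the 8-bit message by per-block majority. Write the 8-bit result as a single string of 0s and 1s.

Block 1 (010): 1 one → 0
Block 2 (110): 2 ones → 1
Block 3 (011): 2 ones → 1
Block 4 (000): 0 ones → 0
Block 5 (101): 2 ones → 1
Block 6 (111): 3 ones → 1
Block 7 (001): 1 one → 0
Block 8 (111): 3 ones → 1

01101101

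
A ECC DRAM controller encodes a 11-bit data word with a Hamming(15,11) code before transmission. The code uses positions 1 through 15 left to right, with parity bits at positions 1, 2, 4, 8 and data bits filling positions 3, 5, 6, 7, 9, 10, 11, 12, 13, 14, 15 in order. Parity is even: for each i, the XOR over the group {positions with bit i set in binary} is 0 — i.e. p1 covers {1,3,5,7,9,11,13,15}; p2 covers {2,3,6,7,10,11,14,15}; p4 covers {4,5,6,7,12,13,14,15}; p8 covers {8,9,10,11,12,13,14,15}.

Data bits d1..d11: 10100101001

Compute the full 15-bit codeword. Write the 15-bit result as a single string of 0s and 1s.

Place data at non-parity positions: p1 p2 1 p4 0 1 0 p8 0 1 0 1 0 0 1
p1 (pos 1,3,5,7,9,11,13,15): XOR of data positions = 1⊕0⊕0⊕0⊕0⊕0⊕1 = 0
p2 (pos 2,3,6,7,10,11,14,15): XOR of data positions = 1⊕1⊕0⊕1⊕0⊕0⊕1 = 0
p4 (pos 4,5,6,7,12,13,14,15): XOR of data positions = 0⊕1⊕0⊕1⊕0⊕0⊕1 = 1
p8 (pos 8,9,10,11,12,13,14,15): XOR of data positions = 0⊕1⊕0⊕1⊕0⊕0⊕1 = 1
Codeword: 001101010101001

001101010101001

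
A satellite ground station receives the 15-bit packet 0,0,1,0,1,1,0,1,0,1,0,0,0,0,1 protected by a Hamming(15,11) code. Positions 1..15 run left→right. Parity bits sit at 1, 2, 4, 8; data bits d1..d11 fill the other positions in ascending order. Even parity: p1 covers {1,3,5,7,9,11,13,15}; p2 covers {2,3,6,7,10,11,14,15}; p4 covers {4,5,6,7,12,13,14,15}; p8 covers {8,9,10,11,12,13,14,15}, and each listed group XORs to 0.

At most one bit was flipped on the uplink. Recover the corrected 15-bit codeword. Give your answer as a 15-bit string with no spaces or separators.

s1 (pos 1,3,5,7,9,11,13,15): 0⊕1⊕1⊕0⊕0⊕0⊕0⊕1 = 1
s2 (pos 2,3,6,7,10,11,14,15): 0⊕1⊕1⊕0⊕1⊕0⊕0⊕1 = 0
s4 (pos 4,5,6,7,12,13,14,15): 0⊕1⊕1⊕0⊕0⊕0⊕0⊕1 = 1
s8 (pos 8,9,10,11,12,13,14,15): 1⊕0⊕1⊕0⊕0⊕0⊕0⊕1 = 1
Syndrome s8…s1 = 1101 → error at position 13.
Flip position 13: 001011010100001 → 001011010100101

001011010100101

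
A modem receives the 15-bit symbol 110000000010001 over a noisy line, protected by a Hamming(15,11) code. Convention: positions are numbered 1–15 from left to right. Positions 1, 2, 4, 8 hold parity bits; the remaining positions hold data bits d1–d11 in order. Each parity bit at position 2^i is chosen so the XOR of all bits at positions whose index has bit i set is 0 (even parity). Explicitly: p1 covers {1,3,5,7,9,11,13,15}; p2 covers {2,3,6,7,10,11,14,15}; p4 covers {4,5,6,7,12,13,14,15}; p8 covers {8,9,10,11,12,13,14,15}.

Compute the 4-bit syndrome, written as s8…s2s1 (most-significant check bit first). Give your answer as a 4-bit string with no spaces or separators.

0111

s1 (pos 1,3,5,7,9,11,13,15): 1⊕0⊕0⊕0⊕0⊕1⊕0⊕1 = 1
s2 (pos 2,3,6,7,10,11,14,15): 1⊕0⊕0⊕0⊕0⊕1⊕0⊕1 = 1
s4 (pos 4,5,6,7,12,13,14,15): 0⊕0⊕0⊕0⊕0⊕0⊕0⊕1 = 1
s8 (pos 8,9,10,11,12,13,14,15): 0⊕0⊕0⊕1⊕0⊕0⊕0⊕1 = 0
Syndrome s8…s1 = 0111 → error at position 7.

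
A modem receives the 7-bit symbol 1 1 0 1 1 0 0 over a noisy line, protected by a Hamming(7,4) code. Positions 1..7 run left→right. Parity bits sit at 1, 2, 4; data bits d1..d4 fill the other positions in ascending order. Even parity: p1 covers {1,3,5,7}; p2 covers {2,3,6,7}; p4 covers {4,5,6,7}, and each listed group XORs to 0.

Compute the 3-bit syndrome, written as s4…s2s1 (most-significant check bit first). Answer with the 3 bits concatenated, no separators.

010

s1 (pos 1,3,5,7): 1⊕0⊕1⊕0 = 0
s2 (pos 2,3,6,7): 1⊕0⊕0⊕0 = 1
s4 (pos 4,5,6,7): 1⊕1⊕0⊕0 = 0
Syndrome s4…s1 = 010 → error at position 2.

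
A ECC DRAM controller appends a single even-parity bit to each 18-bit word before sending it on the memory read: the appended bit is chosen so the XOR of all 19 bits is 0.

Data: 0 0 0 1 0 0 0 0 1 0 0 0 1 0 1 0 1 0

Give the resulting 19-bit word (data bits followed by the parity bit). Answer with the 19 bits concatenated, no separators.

0001000010001010101

XOR of the 18 data bits: 0⊕0⊕0⊕1⊕0⊕0⊕0⊕0⊕1⊕0⊕0⊕0⊕1⊕0⊕1⊕0⊕1⊕0 = 1
Parity bit = 1 (so all 19 bits XOR to 0).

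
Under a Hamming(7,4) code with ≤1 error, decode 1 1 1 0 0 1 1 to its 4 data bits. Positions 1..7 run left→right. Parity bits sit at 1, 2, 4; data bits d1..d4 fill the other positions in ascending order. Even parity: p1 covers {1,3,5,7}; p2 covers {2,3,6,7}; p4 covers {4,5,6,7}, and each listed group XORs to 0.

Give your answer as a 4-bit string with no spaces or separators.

s1 (pos 1,3,5,7): 1⊕1⊕0⊕1 = 1
s2 (pos 2,3,6,7): 1⊕1⊕1⊕1 = 0
s4 (pos 4,5,6,7): 0⊕0⊕1⊕1 = 0
Syndrome s4…s1 = 001 → error at position 1.
Flip position 1: 1110011 → 0110011
Read data bits from positions 3,5,6,7: 1011

1011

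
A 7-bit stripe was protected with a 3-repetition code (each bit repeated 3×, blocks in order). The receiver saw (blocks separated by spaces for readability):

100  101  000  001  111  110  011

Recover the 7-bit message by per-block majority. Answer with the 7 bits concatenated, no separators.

0100111

Block 1 (100): 1 one → 0
Block 2 (101): 2 ones → 1
Block 3 (000): 0 ones → 0
Block 4 (001): 1 one → 0
Block 5 (111): 3 ones → 1
Block 6 (110): 2 ones → 1
Block 7 (011): 2 ones → 1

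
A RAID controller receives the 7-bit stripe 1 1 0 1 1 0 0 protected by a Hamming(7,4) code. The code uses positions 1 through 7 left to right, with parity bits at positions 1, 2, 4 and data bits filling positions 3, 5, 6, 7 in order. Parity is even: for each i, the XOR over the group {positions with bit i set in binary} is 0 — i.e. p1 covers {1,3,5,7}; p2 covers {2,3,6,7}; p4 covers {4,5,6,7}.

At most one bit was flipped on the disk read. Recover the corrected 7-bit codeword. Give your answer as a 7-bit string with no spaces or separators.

1001100

s1 (pos 1,3,5,7): 1⊕0⊕1⊕0 = 0
s2 (pos 2,3,6,7): 1⊕0⊕0⊕0 = 1
s4 (pos 4,5,6,7): 1⊕1⊕0⊕0 = 0
Syndrome s4…s1 = 010 → error at position 2.
Flip position 2: 1101100 → 1001100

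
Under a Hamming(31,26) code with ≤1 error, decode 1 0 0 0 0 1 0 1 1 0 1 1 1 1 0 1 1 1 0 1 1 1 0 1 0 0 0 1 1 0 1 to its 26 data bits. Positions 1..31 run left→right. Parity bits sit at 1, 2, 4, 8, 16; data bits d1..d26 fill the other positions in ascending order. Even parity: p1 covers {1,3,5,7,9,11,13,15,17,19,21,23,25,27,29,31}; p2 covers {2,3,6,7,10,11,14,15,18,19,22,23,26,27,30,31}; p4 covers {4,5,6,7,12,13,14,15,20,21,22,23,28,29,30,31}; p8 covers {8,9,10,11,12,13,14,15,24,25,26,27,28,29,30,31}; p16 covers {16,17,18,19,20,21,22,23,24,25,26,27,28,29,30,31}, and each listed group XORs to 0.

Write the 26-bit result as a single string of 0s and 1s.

00101011110110111010001101

s1 (pos 1,3,5,7,9,11,13,15,17,19,21,23,25,27,29,31): 1⊕0⊕0⊕0⊕1⊕1⊕1⊕0⊕1⊕0⊕1⊕0⊕0⊕0⊕1⊕1 = 0
s2 (pos 2,3,6,7,10,11,14,15,18,19,22,23,26,27,30,31): 0⊕0⊕1⊕0⊕0⊕1⊕1⊕0⊕1⊕0⊕1⊕0⊕0⊕0⊕0⊕1 = 0
s4 (pos 4,5,6,7,12,13,14,15,20,21,22,23,28,29,30,31): 0⊕0⊕1⊕0⊕1⊕1⊕1⊕0⊕1⊕1⊕1⊕0⊕1⊕1⊕0⊕1 = 0
s8 (pos 8,9,10,11,12,13,14,15,24,25,26,27,28,29,30,31): 1⊕1⊕0⊕1⊕1⊕1⊕1⊕0⊕1⊕0⊕0⊕0⊕1⊕1⊕0⊕1 = 0
s16 (pos 16,17,18,19,20,21,22,23,24,25,26,27,28,29,30,31): 1⊕1⊕1⊕0⊕1⊕1⊕1⊕0⊕1⊕0⊕0⊕0⊕1⊕1⊕0⊕1 = 0
Syndrome s16…s1 = 00000 → no error.
Read data bits from positions 3,5,6,7,9,10,11,12,13,14,15,17,18,19,20,21,22,23,24,25,26,27,28,29,30,31: 00101011110110111010001101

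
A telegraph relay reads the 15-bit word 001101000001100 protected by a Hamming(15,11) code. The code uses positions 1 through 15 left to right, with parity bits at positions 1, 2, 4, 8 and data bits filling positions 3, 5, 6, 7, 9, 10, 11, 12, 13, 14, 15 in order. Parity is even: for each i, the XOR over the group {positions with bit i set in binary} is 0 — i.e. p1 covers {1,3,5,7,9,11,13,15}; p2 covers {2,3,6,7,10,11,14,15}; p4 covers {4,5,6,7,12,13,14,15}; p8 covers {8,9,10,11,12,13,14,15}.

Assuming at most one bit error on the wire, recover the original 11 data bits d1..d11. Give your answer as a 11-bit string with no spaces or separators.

10100001100

s1 (pos 1,3,5,7,9,11,13,15): 0⊕1⊕0⊕0⊕0⊕0⊕1⊕0 = 0
s2 (pos 2,3,6,7,10,11,14,15): 0⊕1⊕1⊕0⊕0⊕0⊕0⊕0 = 0
s4 (pos 4,5,6,7,12,13,14,15): 1⊕0⊕1⊕0⊕1⊕1⊕0⊕0 = 0
s8 (pos 8,9,10,11,12,13,14,15): 0⊕0⊕0⊕0⊕1⊕1⊕0⊕0 = 0
Syndrome s8…s1 = 0000 → no error.
Read data bits from positions 3,5,6,7,9,10,11,12,13,14,15: 10100001100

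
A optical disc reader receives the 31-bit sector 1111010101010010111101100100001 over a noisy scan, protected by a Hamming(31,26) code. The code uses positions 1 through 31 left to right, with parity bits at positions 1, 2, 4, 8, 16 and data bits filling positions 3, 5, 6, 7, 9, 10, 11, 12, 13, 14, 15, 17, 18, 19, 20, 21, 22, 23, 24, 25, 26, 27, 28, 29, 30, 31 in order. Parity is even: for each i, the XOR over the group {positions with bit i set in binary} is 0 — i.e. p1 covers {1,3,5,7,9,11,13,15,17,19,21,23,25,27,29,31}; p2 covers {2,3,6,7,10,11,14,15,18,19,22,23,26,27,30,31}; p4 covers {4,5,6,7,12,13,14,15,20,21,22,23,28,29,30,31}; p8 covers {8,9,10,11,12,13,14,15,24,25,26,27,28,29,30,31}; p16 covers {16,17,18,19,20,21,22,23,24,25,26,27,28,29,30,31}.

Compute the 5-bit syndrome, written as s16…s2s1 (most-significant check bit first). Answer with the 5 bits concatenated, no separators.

00011

s1 (pos 1,3,5,7,9,11,13,15,17,19,21,23,25,27,29,31): 1⊕1⊕0⊕0⊕0⊕0⊕0⊕1⊕1⊕1⊕0⊕1⊕0⊕0⊕0⊕1 = 1
s2 (pos 2,3,6,7,10,11,14,15,18,19,22,23,26,27,30,31): 1⊕1⊕1⊕0⊕1⊕0⊕0⊕1⊕1⊕1⊕1⊕1⊕1⊕0⊕0⊕1 = 1
s4 (pos 4,5,6,7,12,13,14,15,20,21,22,23,28,29,30,31): 1⊕0⊕1⊕0⊕1⊕0⊕0⊕1⊕1⊕0⊕1⊕1⊕0⊕0⊕0⊕1 = 0
s8 (pos 8,9,10,11,12,13,14,15,24,25,26,27,28,29,30,31): 1⊕0⊕1⊕0⊕1⊕0⊕0⊕1⊕0⊕0⊕1⊕0⊕0⊕0⊕0⊕1 = 0
s16 (pos 16,17,18,19,20,21,22,23,24,25,26,27,28,29,30,31): 0⊕1⊕1⊕1⊕1⊕0⊕1⊕1⊕0⊕0⊕1⊕0⊕0⊕0⊕0⊕1 = 0
Syndrome s16…s1 = 00011 → error at position 3.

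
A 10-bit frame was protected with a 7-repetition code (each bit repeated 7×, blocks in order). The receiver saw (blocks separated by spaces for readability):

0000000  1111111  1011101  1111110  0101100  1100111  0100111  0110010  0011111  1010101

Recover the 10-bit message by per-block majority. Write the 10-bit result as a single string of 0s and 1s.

0111011011

Block 1 (0000000): 0 ones → 0
Block 2 (1111111): 7 ones → 1
Block 3 (1011101): 5 ones → 1
Block 4 (1111110): 6 ones → 1
Block 5 (0101100): 3 ones → 0
Block 6 (1100111): 5 ones → 1
Block 7 (0100111): 4 ones → 1
Block 8 (0110010): 3 ones → 0
Block 9 (0011111): 5 ones → 1
Block 10 (1010101): 4 ones → 1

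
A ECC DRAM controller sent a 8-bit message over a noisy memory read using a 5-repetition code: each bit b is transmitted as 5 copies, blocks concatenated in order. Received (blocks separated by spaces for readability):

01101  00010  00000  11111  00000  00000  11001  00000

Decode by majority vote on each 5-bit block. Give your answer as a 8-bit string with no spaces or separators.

10010010

Block 1 (01101): 3 ones → 1
Block 2 (00010): 1 one → 0
Block 3 (00000): 0 ones → 0
Block 4 (11111): 5 ones → 1
Block 5 (00000): 0 ones → 0
Block 6 (00000): 0 ones → 0
Block 7 (11001): 3 ones → 1
Block 8 (00000): 0 ones → 0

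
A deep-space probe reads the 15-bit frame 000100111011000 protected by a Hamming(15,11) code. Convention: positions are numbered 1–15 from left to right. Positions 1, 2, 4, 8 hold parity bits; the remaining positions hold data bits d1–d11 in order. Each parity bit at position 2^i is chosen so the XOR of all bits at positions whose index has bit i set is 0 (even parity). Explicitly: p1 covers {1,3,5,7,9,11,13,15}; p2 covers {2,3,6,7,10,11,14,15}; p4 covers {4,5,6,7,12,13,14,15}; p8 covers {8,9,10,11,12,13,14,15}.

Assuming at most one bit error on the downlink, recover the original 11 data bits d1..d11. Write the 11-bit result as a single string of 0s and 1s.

s1 (pos 1,3,5,7,9,11,13,15): 0⊕0⊕0⊕1⊕1⊕1⊕0⊕0 = 1
s2 (pos 2,3,6,7,10,11,14,15): 0⊕0⊕0⊕1⊕0⊕1⊕0⊕0 = 0
s4 (pos 4,5,6,7,12,13,14,15): 1⊕0⊕0⊕1⊕1⊕0⊕0⊕0 = 1
s8 (pos 8,9,10,11,12,13,14,15): 1⊕1⊕0⊕1⊕1⊕0⊕0⊕0 = 0
Syndrome s8…s1 = 0101 → error at position 5.
Flip position 5: 000100111011000 → 000110111011000
Read data bits from positions 3,5,6,7,9,10,11,12,13,14,15: 01011011000

01011011000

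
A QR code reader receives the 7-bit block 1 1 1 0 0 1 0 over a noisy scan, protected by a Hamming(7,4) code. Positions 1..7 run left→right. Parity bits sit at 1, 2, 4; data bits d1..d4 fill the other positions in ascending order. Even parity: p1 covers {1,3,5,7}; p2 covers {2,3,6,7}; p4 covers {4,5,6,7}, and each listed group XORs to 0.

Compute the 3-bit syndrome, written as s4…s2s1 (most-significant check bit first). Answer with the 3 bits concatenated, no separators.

s1 (pos 1,3,5,7): 1⊕1⊕0⊕0 = 0
s2 (pos 2,3,6,7): 1⊕1⊕1⊕0 = 1
s4 (pos 4,5,6,7): 0⊕0⊕1⊕0 = 1
Syndrome s4…s1 = 110 → error at position 6.

110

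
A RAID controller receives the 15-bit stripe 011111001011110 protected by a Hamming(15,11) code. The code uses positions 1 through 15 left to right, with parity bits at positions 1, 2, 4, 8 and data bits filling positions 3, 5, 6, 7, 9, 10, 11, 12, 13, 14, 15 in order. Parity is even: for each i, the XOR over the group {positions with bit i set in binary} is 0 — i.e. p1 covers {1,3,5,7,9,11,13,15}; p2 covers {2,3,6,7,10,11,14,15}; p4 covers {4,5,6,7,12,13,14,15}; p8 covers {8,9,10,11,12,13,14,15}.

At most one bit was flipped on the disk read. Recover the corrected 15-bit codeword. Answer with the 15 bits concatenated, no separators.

s1 (pos 1,3,5,7,9,11,13,15): 0⊕1⊕1⊕0⊕1⊕1⊕1⊕0 = 1
s2 (pos 2,3,6,7,10,11,14,15): 1⊕1⊕1⊕0⊕0⊕1⊕1⊕0 = 1
s4 (pos 4,5,6,7,12,13,14,15): 1⊕1⊕1⊕0⊕1⊕1⊕1⊕0 = 0
s8 (pos 8,9,10,11,12,13,14,15): 0⊕1⊕0⊕1⊕1⊕1⊕1⊕0 = 1
Syndrome s8…s1 = 1011 → error at position 11.
Flip position 11: 011111001011110 → 011111001001110

011111001001110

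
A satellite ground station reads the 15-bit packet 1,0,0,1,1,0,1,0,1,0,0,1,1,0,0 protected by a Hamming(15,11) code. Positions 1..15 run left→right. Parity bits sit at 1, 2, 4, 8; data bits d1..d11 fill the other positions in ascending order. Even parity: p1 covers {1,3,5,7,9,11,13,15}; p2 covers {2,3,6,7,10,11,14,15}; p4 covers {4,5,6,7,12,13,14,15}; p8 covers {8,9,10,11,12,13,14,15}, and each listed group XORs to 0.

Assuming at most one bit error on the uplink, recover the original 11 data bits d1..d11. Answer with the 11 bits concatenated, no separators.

01011001101

s1 (pos 1,3,5,7,9,11,13,15): 1⊕0⊕1⊕1⊕1⊕0⊕1⊕0 = 1
s2 (pos 2,3,6,7,10,11,14,15): 0⊕0⊕0⊕1⊕0⊕0⊕0⊕0 = 1
s4 (pos 4,5,6,7,12,13,14,15): 1⊕1⊕0⊕1⊕1⊕1⊕0⊕0 = 1
s8 (pos 8,9,10,11,12,13,14,15): 0⊕1⊕0⊕0⊕1⊕1⊕0⊕0 = 1
Syndrome s8…s1 = 1111 → error at position 15.
Flip position 15: 100110101001100 → 100110101001101
Read data bits from positions 3,5,6,7,9,10,11,12,13,14,15: 01011001101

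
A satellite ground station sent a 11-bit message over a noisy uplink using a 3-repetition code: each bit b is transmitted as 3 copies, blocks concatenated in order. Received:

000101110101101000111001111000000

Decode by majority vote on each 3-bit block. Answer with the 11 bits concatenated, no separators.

Block 1 (000): 0 ones → 0
Block 2 (101): 2 ones → 1
Block 3 (110): 2 ones → 1
Block 4 (101): 2 ones → 1
Block 5 (101): 2 ones → 1
Block 6 (000): 0 ones → 0
Block 7 (111): 3 ones → 1
Block 8 (001): 1 one → 0
Block 9 (111): 3 ones → 1
Block 10 (000): 0 ones → 0
Block 11 (000): 0 ones → 0

01111010100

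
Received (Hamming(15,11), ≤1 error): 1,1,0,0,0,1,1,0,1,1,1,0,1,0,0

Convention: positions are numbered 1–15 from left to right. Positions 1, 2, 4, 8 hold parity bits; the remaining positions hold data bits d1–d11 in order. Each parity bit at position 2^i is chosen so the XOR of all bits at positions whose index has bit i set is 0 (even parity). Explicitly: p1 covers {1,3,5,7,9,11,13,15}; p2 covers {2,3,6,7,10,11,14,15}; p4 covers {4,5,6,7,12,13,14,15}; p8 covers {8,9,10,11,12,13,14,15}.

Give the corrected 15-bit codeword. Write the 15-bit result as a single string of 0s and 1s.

s1 (pos 1,3,5,7,9,11,13,15): 1⊕0⊕0⊕1⊕1⊕1⊕1⊕0 = 1
s2 (pos 2,3,6,7,10,11,14,15): 1⊕0⊕1⊕1⊕1⊕1⊕0⊕0 = 1
s4 (pos 4,5,6,7,12,13,14,15): 0⊕0⊕1⊕1⊕0⊕1⊕0⊕0 = 1
s8 (pos 8,9,10,11,12,13,14,15): 0⊕1⊕1⊕1⊕0⊕1⊕0⊕0 = 0
Syndrome s8…s1 = 0111 → error at position 7.
Flip position 7: 110001101110100 → 110001001110100

110001001110100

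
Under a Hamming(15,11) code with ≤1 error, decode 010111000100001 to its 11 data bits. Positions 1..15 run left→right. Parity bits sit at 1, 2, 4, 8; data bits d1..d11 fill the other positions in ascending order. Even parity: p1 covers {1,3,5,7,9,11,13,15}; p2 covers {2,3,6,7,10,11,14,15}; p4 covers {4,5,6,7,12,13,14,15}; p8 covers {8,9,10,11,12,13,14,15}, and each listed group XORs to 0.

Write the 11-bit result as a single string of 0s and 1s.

01100100001

s1 (pos 1,3,5,7,9,11,13,15): 0⊕0⊕1⊕0⊕0⊕0⊕0⊕1 = 0
s2 (pos 2,3,6,7,10,11,14,15): 1⊕0⊕1⊕0⊕1⊕0⊕0⊕1 = 0
s4 (pos 4,5,6,7,12,13,14,15): 1⊕1⊕1⊕0⊕0⊕0⊕0⊕1 = 0
s8 (pos 8,9,10,11,12,13,14,15): 0⊕0⊕1⊕0⊕0⊕0⊕0⊕1 = 0
Syndrome s8…s1 = 0000 → no error.
Read data bits from positions 3,5,6,7,9,10,11,12,13,14,15: 01100100001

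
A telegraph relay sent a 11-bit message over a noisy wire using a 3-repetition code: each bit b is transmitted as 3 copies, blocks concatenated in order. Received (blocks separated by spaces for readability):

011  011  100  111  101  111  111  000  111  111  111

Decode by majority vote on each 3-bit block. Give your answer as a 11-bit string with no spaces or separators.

11011110111

Block 1 (011): 2 ones → 1
Block 2 (011): 2 ones → 1
Block 3 (100): 1 one → 0
Block 4 (111): 3 ones → 1
Block 5 (101): 2 ones → 1
Block 6 (111): 3 ones → 1
Block 7 (111): 3 ones → 1
Block 8 (000): 0 ones → 0
Block 9 (111): 3 ones → 1
Block 10 (111): 3 ones → 1
Block 11 (111): 3 ones → 1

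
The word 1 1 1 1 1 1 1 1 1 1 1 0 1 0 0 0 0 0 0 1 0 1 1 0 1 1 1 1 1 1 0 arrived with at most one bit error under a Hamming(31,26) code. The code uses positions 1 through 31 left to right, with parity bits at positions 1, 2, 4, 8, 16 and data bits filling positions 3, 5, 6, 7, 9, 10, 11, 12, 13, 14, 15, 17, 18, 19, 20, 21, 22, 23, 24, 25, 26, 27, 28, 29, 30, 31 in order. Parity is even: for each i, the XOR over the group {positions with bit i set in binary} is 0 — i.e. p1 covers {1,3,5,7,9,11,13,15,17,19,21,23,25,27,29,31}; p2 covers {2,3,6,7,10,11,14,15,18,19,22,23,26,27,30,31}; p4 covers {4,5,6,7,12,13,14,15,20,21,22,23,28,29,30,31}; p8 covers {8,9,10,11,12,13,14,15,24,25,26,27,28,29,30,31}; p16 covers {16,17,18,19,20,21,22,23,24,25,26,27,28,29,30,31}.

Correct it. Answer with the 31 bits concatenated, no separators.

1111111111101000000101101111111

s1 (pos 1,3,5,7,9,11,13,15,17,19,21,23,25,27,29,31): 1⊕1⊕1⊕1⊕1⊕1⊕1⊕0⊕0⊕0⊕0⊕1⊕1⊕1⊕1⊕0 = 1
s2 (pos 2,3,6,7,10,11,14,15,18,19,22,23,26,27,30,31): 1⊕1⊕1⊕1⊕1⊕1⊕0⊕0⊕0⊕0⊕1⊕1⊕1⊕1⊕1⊕0 = 1
s4 (pos 4,5,6,7,12,13,14,15,20,21,22,23,28,29,30,31): 1⊕1⊕1⊕1⊕0⊕1⊕0⊕0⊕1⊕0⊕1⊕1⊕1⊕1⊕1⊕0 = 1
s8 (pos 8,9,10,11,12,13,14,15,24,25,26,27,28,29,30,31): 1⊕1⊕1⊕1⊕0⊕1⊕0⊕0⊕0⊕1⊕1⊕1⊕1⊕1⊕1⊕0 = 1
s16 (pos 16,17,18,19,20,21,22,23,24,25,26,27,28,29,30,31): 0⊕0⊕0⊕0⊕1⊕0⊕1⊕1⊕0⊕1⊕1⊕1⊕1⊕1⊕1⊕0 = 1
Syndrome s16…s1 = 11111 → error at position 31.
Flip position 31: 1111111111101000000101101111110 → 1111111111101000000101101111111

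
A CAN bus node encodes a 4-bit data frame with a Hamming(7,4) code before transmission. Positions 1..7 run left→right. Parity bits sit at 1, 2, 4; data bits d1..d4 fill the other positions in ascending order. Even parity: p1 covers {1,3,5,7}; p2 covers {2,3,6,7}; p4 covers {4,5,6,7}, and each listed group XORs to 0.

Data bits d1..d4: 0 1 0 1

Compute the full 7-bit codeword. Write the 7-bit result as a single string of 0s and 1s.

0100101

Place data at non-parity positions: p1 p2 0 p4 1 0 1
p1 (pos 1,3,5,7): XOR of data positions = 0⊕1⊕1 = 0
p2 (pos 2,3,6,7): XOR of data positions = 0⊕0⊕1 = 1
p4 (pos 4,5,6,7): XOR of data positions = 1⊕0⊕1 = 0
Codeword: 0100101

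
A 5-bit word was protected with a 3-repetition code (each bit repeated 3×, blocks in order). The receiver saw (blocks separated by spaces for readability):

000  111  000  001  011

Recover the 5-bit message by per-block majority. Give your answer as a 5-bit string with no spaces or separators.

Block 1 (000): 0 ones → 0
Block 2 (111): 3 ones → 1
Block 3 (000): 0 ones → 0
Block 4 (001): 1 one → 0
Block 5 (011): 2 ones → 1

01001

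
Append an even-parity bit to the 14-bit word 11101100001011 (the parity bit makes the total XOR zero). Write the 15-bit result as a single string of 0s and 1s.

111011000010110

XOR of the 14 data bits: 1⊕1⊕1⊕0⊕1⊕1⊕0⊕0⊕0⊕0⊕1⊕0⊕1⊕1 = 0
Parity bit = 0 (so all 15 bits XOR to 0).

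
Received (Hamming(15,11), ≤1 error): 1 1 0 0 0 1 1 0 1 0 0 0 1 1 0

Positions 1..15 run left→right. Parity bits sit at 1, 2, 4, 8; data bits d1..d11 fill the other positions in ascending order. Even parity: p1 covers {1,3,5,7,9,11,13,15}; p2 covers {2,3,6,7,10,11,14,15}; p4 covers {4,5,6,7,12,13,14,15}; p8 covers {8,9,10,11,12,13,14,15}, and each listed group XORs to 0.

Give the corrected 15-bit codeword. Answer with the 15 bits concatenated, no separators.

110001111000110

s1 (pos 1,3,5,7,9,11,13,15): 1⊕0⊕0⊕1⊕1⊕0⊕1⊕0 = 0
s2 (pos 2,3,6,7,10,11,14,15): 1⊕0⊕1⊕1⊕0⊕0⊕1⊕0 = 0
s4 (pos 4,5,6,7,12,13,14,15): 0⊕0⊕1⊕1⊕0⊕1⊕1⊕0 = 0
s8 (pos 8,9,10,11,12,13,14,15): 0⊕1⊕0⊕0⊕0⊕1⊕1⊕0 = 1
Syndrome s8…s1 = 1000 → error at position 8.
Flip position 8: 110001101000110 → 110001111000110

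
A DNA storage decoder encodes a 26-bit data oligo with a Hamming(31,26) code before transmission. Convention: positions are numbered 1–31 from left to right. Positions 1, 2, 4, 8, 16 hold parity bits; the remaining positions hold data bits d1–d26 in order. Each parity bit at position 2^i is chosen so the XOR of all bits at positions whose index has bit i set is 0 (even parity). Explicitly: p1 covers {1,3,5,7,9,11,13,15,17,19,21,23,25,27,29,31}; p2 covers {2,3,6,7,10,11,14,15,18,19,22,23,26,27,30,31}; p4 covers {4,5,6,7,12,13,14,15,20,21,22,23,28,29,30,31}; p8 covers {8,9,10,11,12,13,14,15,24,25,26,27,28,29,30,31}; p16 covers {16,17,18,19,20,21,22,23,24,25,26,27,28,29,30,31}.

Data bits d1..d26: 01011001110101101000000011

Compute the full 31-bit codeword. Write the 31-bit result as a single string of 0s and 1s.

Place data at non-parity positions: p1 p2 0 p4 1 0 1 p8 1 0 0 1 1 1 0 p16 1 0 1 1 0 1 0 0 0 0 0 0 0 1 1
p1 (pos 1,3,5,7,9,11,13,15,17,19,21,23,25,27,29,31): XOR of data positions = 0⊕1⊕1⊕1⊕0⊕1⊕0⊕1⊕1⊕0⊕0⊕0⊕0⊕0⊕1 = 1
p2 (pos 2,3,6,7,10,11,14,15,18,19,22,23,26,27,30,31): XOR of data positions = 0⊕0⊕1⊕0⊕0⊕1⊕0⊕0⊕1⊕1⊕0⊕0⊕0⊕1⊕1 = 0
p4 (pos 4,5,6,7,12,13,14,15,20,21,22,23,28,29,30,31): XOR of data positions = 1⊕0⊕1⊕1⊕1⊕1⊕0⊕1⊕0⊕1⊕0⊕0⊕0⊕1⊕1 = 1
p8 (pos 8,9,10,11,12,13,14,15,24,25,26,27,28,29,30,31): XOR of data positions = 1⊕0⊕0⊕1⊕1⊕1⊕0⊕0⊕0⊕0⊕0⊕0⊕0⊕1⊕1 = 0
p16 (pos 16,17,18,19,20,21,22,23,24,25,26,27,28,29,30,31): XOR of data positions = 1⊕0⊕1⊕1⊕0⊕1⊕0⊕0⊕0⊕0⊕0⊕0⊕0⊕1⊕1 = 0
Codeword: 1001101010011100101101000000011

1001101010011100101101000000011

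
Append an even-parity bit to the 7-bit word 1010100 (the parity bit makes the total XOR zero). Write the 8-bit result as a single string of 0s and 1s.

10101001

XOR of the 7 data bits: 1⊕0⊕1⊕0⊕1⊕0⊕0 = 1
Parity bit = 1 (so all 8 bits XOR to 0).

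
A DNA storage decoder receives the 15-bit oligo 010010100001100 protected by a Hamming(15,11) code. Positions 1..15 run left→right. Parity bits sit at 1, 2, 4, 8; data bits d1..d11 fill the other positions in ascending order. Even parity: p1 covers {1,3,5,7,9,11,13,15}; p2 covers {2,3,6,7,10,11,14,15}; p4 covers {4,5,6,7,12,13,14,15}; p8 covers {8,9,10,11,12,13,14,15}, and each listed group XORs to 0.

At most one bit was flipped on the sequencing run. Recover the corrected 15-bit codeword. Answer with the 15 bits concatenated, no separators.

110010100001100

s1 (pos 1,3,5,7,9,11,13,15): 0⊕0⊕1⊕1⊕0⊕0⊕1⊕0 = 1
s2 (pos 2,3,6,7,10,11,14,15): 1⊕0⊕0⊕1⊕0⊕0⊕0⊕0 = 0
s4 (pos 4,5,6,7,12,13,14,15): 0⊕1⊕0⊕1⊕1⊕1⊕0⊕0 = 0
s8 (pos 8,9,10,11,12,13,14,15): 0⊕0⊕0⊕0⊕1⊕1⊕0⊕0 = 0
Syndrome s8…s1 = 0001 → error at position 1.
Flip position 1: 010010100001100 → 110010100001100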